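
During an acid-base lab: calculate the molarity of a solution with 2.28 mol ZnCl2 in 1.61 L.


M = n/V = 2.28/1.61 = 1.416 mol/L

1.416 M


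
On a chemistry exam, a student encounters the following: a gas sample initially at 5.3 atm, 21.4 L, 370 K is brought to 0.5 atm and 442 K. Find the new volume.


P1V1/T1 = P2V2/T2
V2 = P1V1T2/(T1P2)
= 5.3×21.4×442/(370×0.5)
= 270.982 L

270.982 L


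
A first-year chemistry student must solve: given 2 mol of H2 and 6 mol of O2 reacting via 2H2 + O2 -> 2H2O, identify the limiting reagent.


Mole ratio available / coefficient:
  H2: 2/2 = 1.000
  O2: 6/1 = 6.000
Smaller ratio is limiting.

H2


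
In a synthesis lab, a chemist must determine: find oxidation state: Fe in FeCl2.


x + 2(-1) = 0, so x = +2
Oxidation number: +2

+2


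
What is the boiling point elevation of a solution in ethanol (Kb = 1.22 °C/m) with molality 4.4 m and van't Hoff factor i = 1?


ΔTb = Kb × m × i
= 1.22 × 4.4 × 1
= 5.368 °C

5.368 °C


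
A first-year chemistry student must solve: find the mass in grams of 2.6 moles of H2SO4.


M(H2SO4) = 98.09 g/mol
mass = n × M = 2.6 × 98.09 = 255.03 g

255.03 g


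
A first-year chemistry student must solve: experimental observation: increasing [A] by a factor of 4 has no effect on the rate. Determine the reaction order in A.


rate ∝ [A]^n
rate ∝ [A]^0
Order in A: 0

0


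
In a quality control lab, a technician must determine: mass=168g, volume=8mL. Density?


ρ = mass/volume
= 168/8
= 21.0 g/mL

21.0 g/mL


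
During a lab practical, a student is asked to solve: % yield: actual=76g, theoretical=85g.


% yield = actual/theoretical × 100
= 76/85 × 100
= 89.41%

89.41%


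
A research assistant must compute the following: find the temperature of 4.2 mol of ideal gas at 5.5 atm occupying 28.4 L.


PV = nRT  (R = 0.08206 L·atm/(mol·K))
T = PV/(nR) = 5.5×28.4/(4.2×0.08206)
= 156.20/0.344652
= 453.21 K

453.21 K


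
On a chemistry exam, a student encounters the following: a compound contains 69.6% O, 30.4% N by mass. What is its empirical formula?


Assume 100 g sample. Moles of each element:
  O: 69.6/16.0 = 4.35 mol
  N: 30.4/14.01 = 2.17 mol
Divide by smallest (2.17):
  O: 4.35/2.17 = 2.0
  N: 2.17/2.17 = 1.0
Empirical formula: NO2

NO2


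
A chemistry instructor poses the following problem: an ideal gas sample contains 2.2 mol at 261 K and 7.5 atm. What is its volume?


PV = nRT  (R = 0.08206 L·atm/(mol·K))
V = nRT/P = 2.2×0.08206×261/7.5
= 6.283 L

6.283 L


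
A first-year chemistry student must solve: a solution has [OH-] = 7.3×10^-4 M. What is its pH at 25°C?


pOH = -log10([OH-]) = -log10(7.3×10^-4)
= 4 - log10(7.3) = 3.14
pH = 14 - pOH = 14 - 3.14 = 10.86

10.86


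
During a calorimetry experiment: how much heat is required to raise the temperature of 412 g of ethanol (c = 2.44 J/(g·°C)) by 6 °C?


q = mcΔT = 412 × 2.44 × 6
= 6031.68 J

6031.68 J


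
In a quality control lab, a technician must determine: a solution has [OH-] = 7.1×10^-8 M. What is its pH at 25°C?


pOH = -log10([OH-]) = -log10(7.1×10^-8)
= 8 - log10(7.1) = 7.15
pH = 14 - pOH = 14 - 7.15 = 6.85

6.85


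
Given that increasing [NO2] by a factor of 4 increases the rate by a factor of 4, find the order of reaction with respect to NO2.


rate ∝ [NO2]^n
4^n = 4 → n = 1
Order in NO2: 1

1


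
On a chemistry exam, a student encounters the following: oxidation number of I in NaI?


halide: -1
Oxidation number: -1

-1


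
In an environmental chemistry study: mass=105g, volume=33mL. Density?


ρ = mass/volume
= 105/33
= 3.182 g/mL

3.182 g/mL


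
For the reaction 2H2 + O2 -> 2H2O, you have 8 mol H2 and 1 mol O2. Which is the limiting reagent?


Mole ratio available / coefficient:
  H2: 8/2 = 4.000
  O2: 1/1 = 1.000
Smaller ratio is limiting.

O2


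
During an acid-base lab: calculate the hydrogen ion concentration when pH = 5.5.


[H+] = 10^(-pH) = 10^(-5.5)
= 3.16×10^-6 M

3.16×10^-6 M


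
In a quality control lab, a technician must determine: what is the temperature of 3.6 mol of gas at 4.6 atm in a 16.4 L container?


PV = nRT  (R = 0.08206 L·atm/(mol·K))
T = PV/(nR) = 4.6×16.4/(3.6×0.08206)
= 75.44/0.295416
= 255.37 K

255.37 K


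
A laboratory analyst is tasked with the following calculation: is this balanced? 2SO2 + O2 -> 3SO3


Equation: 2SO2 + O2 -> 3SO3
Check atoms: O: 6≠9, S: 2≠3
Not balanced

No, not balanced


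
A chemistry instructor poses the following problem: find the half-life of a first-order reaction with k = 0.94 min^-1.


t½ = ln2/k = 0.693147/(0.94 min^-1)
= 0.7374 min

0.7374 min


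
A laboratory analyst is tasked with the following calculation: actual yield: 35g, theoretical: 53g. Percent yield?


% yield = actual/theoretical × 100
= 35/53 × 100
= 66.04%

66.04%


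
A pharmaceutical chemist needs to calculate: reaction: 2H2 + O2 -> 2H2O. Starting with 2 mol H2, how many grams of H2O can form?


Mole ratio H2O:H2 = 2:2
n(H2O) = 2 × 2/2 = 2.000 mol
mass = 2.000 × 18.02 = 36.04 g

36.04 g


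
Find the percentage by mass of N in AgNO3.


M(AgNO3) = 1×107.87 + 1×14.01 + 3×16.0 = 169.88 g/mol
Mass of N = 1 × 14.01 = 14.01 g/mol
% N = 14.01/169.88 × 100 = 8.25%

8.25%


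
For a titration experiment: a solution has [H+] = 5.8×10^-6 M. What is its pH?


pH = -log10([H+]) = -log10(5.8×10^-6)
= 6 - log10(5.8)
= 6 - 0.76
= 5.24

5.24


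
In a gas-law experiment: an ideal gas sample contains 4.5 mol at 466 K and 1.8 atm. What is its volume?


PV = nRT  (R = 0.08206 L·atm/(mol·K))
V = nRT/P = 4.5×0.08206×466/1.8
= 95.6 L

95.6 L


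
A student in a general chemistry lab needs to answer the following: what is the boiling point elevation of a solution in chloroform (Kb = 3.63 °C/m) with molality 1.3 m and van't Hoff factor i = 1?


ΔTb = Kb × m × i
= 3.63 × 1.3 × 1
= 4.719 °C

4.719 °C


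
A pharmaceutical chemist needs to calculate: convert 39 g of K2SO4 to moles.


M(K2SO4) = 174.27 g/mol
n = mass/M = 39/174.27 = 0.2238 mol

0.2238 mol


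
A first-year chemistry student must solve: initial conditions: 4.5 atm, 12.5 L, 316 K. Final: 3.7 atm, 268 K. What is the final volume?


P1V1/T1 = P2V2/T2
V2 = P1V1T2/(T1P2)
= 4.5×12.5×268/(316×3.7)
= 12.893 L

12.893 L


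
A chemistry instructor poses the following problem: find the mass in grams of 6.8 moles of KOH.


M(KOH) = 56.11 g/mol
mass = n × M = 6.8 × 56.11 = 381.55 g

381.55 g


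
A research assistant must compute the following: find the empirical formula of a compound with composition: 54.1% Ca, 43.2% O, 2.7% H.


Assume 100 g sample. Moles of each element:
  Ca: 54.1/40.08 = 1.35 mol
  O: 43.2/16.0 = 2.7 mol
  H: 2.7/1.008 = 2.679 mol
Divide by smallest (1.35):
  Ca: 1.35/1.35 = 1.0
  O: 2.7/1.35 = 2.0
  H: 2.679/1.35 = 1.98
Empirical formula: CaO2H2

CaO2H2


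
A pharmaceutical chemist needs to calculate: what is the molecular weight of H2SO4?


M(H2SO4) = 2×1.008 + 1×32.07 + 4×16.0
= 2.02 + 32.07 + 64.0
= 98.09 g/mol

98.09 g/mol


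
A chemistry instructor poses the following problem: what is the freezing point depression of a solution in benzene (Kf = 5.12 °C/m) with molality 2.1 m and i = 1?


ΔTf = Kf × m × i
= 5.12 × 2.1 × 1
= 10.752 °C

10.752 °C


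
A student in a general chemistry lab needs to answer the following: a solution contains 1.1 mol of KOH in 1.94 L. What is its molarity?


M = n/V = 1.1/1.94 = 0.567 mol/L

0.567 M


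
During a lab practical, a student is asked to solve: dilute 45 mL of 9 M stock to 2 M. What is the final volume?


C1V1 = C2V2
9 × 45 = 2 × V2
V2 = 405/2 = 202.5 mL

202.5 mL


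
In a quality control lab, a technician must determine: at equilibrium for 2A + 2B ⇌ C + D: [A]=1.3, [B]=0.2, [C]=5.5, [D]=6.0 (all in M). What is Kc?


Kc = [C][D]/([A]^2[B]^2)
= (5.5^1 × 6.0^1)/(1.3^2 × 0.2^2)
= 33/0.0676
= 488.2

488.2


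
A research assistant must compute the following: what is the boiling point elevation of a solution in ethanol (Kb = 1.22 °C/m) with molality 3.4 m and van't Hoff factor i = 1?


ΔTb = Kb × m × i
= 1.22 × 3.4 × 1
= 4.148 °C

4.148 °C


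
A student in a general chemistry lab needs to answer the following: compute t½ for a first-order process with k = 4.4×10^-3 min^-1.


t½ = ln2/k = 0.693147/(4.4×10^-3 min^-1)
= 157.5 min

157.5 min


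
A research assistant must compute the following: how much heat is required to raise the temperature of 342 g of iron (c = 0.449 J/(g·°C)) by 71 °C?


q = mcΔT = 342 × 0.449 × 71
= 10902.62 J

10902.62 J


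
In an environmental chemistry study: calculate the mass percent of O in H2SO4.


M(H2SO4) = 2×1.008 + 1×32.07 + 4×16.0 = 98.086 g/mol
Mass of O = 4 × 16.0 = 64.00 g/mol
% O = 64.00/98.086 × 100 = 65.25%

65.25%


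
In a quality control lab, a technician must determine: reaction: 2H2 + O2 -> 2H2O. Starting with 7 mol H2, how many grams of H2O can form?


Mole ratio H2O:H2 = 2:2
n(H2O) = 7 × 2/2 = 7.000 mol
mass = 7.000 × 18.02 = 126.14 g

126.14 g


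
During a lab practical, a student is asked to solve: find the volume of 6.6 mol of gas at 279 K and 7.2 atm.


PV = nRT  (R = 0.08206 L·atm/(mol·K))
V = nRT/P = 6.6×0.08206×279/7.2
= 20.987 L

20.987 L


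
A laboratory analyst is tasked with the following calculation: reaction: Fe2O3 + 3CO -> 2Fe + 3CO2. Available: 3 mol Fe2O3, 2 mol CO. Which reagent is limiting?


Mole ratio available / coefficient:
  Fe2O3: 3/1 = 3.000
  CO: 2/3 = 0.667
Smaller ratio is limiting.

CO


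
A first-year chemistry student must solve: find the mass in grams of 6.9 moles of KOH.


M(KOH) = 56.11 g/mol
mass = n × M = 6.9 × 56.11 = 387.16 g

387.16 g


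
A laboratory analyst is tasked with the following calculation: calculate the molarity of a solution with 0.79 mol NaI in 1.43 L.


M = n/V = 0.79/1.43 = 0.552 mol/L

0.552 M


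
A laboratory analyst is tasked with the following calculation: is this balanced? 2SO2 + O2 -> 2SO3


Equation: 2SO2 + O2 -> 2SO3
Check atoms: O: 6=6, S: 2=2
Balanced

Yes, balanced


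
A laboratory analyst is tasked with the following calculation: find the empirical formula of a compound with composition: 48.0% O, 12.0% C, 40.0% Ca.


Assume 100 g sample. Moles of each element:
  O: 48.0/16.0 = 3.0 mol
  C: 12.0/12.01 = 0.999 mol
  Ca: 40.0/40.08 = 0.998 mol
Divide by smallest (0.998):
  O: 3.0/0.998 = 3.01
  C: 0.999/0.998 = 1.0
  Ca: 0.998/0.998 = 1.0
Empirical formula: CaCO3

CaCO3


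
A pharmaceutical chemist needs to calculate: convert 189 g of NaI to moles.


M(NaI) = 149.89 g/mol
n = mass/M = 189/149.89 = 1.2609 mol

1.2609 mol


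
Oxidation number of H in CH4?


H is +1 with nonmetals
Oxidation number: +1

+1


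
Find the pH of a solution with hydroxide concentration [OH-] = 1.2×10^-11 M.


pOH = -log10([OH-]) = -log10(1.2×10^-11)
= 11 - log10(1.2) = 10.92
pH = 14 - pOH = 14 - 10.92 = 3.08

3.08


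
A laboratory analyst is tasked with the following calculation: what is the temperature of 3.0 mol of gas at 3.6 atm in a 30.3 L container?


PV = nRT  (R = 0.08206 L·atm/(mol·K))
T = PV/(nR) = 3.6×30.3/(3.0×0.08206)
= 109.08/0.246180
= 443.09 K

443.09 K


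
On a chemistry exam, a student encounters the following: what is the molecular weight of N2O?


M(N2O) = 2×14.01 + 1×16.0
= 28.02 + 16.0
= 44.02 g/mol

44.02 g/mol


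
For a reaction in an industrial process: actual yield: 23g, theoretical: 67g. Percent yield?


% yield = actual/theoretical × 100
= 23/67 × 100
= 34.33%

34.33%


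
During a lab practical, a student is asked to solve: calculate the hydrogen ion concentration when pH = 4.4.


[H+] = 10^(-pH) = 10^(-4.4)
= 3.98×10^-5 M

3.98×10^-5 M


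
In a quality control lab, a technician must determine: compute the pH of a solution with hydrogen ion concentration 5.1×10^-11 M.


pH = -log10([H+]) = -log10(5.1×10^-11)
= 11 - log10(5.1)
= 11 - 0.71
= 10.29

10.29


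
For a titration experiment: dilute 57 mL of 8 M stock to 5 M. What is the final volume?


C1V1 = C2V2
8 × 57 = 5 × V2
V2 = 456/5 = 91.2 mL

91.2 mL


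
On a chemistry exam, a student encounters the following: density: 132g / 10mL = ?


ρ = mass/volume
= 132/10
= 13.2 g/mL

13.2 g/mL


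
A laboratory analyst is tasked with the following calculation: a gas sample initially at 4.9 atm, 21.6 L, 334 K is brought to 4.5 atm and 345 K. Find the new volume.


P1V1/T1 = P2V2/T2
V2 = P1V1T2/(T1P2)
= 4.9×21.6×345/(334×4.5)
= 24.295 L

24.295 L


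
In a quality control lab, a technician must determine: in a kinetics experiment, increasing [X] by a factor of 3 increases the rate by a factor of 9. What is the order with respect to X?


rate ∝ [X]^n
3^n = 9 → n = 2
Order in X: 2

2


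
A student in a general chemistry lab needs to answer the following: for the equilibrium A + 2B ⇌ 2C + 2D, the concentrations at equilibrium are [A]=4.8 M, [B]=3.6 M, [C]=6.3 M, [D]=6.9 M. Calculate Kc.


Kc = [C]^2[D]^2/([A][B]^2)
= (6.3^2 × 6.9^2)/(4.8^1 × 3.6^2)
= 1889.6409/62.208
= 30.38

30.38


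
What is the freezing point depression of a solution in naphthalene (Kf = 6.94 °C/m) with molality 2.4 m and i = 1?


ΔTf = Kf × m × i
= 6.94 × 2.4 × 1
= 16.656 °C

16.656 °C


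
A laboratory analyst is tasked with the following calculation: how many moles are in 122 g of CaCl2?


M(CaCl2) = 110.98 g/mol
n = mass/M = 122/110.98 = 1.0993 mol

1.0993 mol


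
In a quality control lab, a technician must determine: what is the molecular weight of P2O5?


M(P2O5) = 2×30.97 + 5×16.0
= 61.94 + 80.0
= 141.94 g/mol

141.94 g/mol


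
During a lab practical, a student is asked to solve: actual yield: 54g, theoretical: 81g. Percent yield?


% yield = actual/theoretical × 100
= 54/81 × 100
= 66.67%

66.67%


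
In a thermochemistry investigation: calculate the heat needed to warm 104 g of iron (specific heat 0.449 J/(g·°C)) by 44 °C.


q = mcΔT = 104 × 0.449 × 44
= 2054.62 J

2054.62 J


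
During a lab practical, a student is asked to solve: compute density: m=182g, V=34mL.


ρ = mass/volume
= 182/34
= 5.353 g/mL

5.353 g/mL


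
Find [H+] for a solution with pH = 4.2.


[H+] = 10^(-pH) = 10^(-4.2)
= 6.31×10^-5 M

6.31×10^-5 M


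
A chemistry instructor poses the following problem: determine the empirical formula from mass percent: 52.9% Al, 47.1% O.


Assume 100 g sample. Moles of each element:
  Al: 52.9/26.98 = 1.961 mol
  O: 47.1/16.0 = 2.944 mol
Divide by smallest (1.961):
  Al: 1.961/1.961 = 1.0
  O: 2.944/1.961 = 1.5
Multiply all ratios by 2 to obtain whole numbers.
Empirical formula: Al2O3

Al2O3


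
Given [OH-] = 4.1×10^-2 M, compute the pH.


pOH = -log10([OH-]) = -log10(4.1×10^-2)
= 2 - log10(4.1) = 1.39
pH = 14 - pOH = 14 - 1.39 = 12.61

12.61


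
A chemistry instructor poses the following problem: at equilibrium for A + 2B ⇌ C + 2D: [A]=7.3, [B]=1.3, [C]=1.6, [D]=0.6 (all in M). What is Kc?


Kc = [C][D]^2/([A][B]^2)
= (1.6^1 × 0.6^2)/(7.3^1 × 1.3^2)
= 0.576/12.337
= 0.04669

0.04669


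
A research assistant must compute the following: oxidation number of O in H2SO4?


O is usually -2
Oxidation number: -2

-2


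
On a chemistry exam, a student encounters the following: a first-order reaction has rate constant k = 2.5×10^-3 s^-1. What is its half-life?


t½ = ln2/k = 0.693147/(2.5×10^-3 s^-1)
= 277.3 s

277.3 s


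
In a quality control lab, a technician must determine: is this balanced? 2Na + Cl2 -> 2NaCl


Equation: 2Na + Cl2 -> 2NaCl
Check atoms: Cl: 2=2, Na: 2=2
Balanced

Yes, balanced


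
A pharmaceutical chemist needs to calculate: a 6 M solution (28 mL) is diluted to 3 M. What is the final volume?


C1V1 = C2V2
6 × 28 = 3 × V2
V2 = 168/3 = 56.0 mL

56.0 mL


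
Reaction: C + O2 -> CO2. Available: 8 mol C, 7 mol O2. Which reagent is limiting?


Mole ratio available / coefficient:
  C: 8/1 = 8.000
  O2: 7/1 = 7.000
Smaller ratio is limiting.

O2


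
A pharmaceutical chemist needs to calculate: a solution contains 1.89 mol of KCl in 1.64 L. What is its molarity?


M = n/V = 1.89/1.64 = 1.152 mol/L

1.152 M


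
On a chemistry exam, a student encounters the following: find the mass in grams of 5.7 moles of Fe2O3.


M(Fe2O3) = 159.7 g/mol
mass = n × M = 5.7 × 159.7 = 910.29 g

910.29 g


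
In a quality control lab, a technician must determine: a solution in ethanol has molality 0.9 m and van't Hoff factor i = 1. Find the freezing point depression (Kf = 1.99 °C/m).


ΔTf = Kf × m × i
= 1.99 × 0.9 × 1
= 1.791 °C

1.791 °C


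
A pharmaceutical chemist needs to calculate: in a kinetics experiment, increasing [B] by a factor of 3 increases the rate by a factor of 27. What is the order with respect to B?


rate ∝ [B]^n
3^n = 27 → n = 3
Order in B: 3

3


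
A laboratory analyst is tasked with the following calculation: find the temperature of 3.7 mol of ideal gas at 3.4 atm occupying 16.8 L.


PV = nRT  (R = 0.08206 L·atm/(mol·K))
T = PV/(nR) = 3.4×16.8/(3.7×0.08206)
= 57.12/0.303622
= 188.13 K

188.13 K


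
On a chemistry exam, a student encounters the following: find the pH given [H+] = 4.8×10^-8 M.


pH = -log10([H+]) = -log10(4.8×10^-8)
= 8 - log10(4.8)
= 8 - 0.68
= 7.32

7.32


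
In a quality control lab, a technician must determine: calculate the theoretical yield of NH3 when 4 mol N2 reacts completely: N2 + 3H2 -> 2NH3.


Mole ratio NH3:N2 = 2:1
n(NH3) = 4 × 2/1 = 8.000 mol
mass = 8.000 × 17.03 = 136.24 g

136.24 g


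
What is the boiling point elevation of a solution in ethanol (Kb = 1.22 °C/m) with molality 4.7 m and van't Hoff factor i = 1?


ΔTb = Kb × m × i
= 1.22 × 4.7 × 1
= 5.734 °C

5.734 °C


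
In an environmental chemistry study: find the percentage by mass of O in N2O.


M(N2O) = 2×14.01 + 1×16.0 = 44.02 g/mol
Mass of O = 1 × 16.0 = 16.00 g/mol
% O = 16.00/44.02 × 100 = 36.35%

36.35%


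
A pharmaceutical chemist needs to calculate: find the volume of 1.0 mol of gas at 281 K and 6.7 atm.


PV = nRT  (R = 0.08206 L·atm/(mol·K))
V = nRT/P = 1.0×0.08206×281/6.7
= 3.442 L

3.442 L


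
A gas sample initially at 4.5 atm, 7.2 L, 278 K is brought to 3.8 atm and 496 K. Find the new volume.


P1V1/T1 = P2V2/T2
V2 = P1V1T2/(T1P2)
= 4.5×7.2×496/(278×3.8)
= 15.212 L

15.212 L


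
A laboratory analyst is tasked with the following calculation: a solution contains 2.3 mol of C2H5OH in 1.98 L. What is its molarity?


M = n/V = 2.3/1.98 = 1.162 mol/L

1.162 M


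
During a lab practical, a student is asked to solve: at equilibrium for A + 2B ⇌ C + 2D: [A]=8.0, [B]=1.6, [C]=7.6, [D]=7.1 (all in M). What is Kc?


Kc = [C][D]^2/([A][B]^2)
= (7.6^1 × 7.1^2)/(8.0^1 × 1.6^2)
= 383.116/20.48
= 18.71

18.71


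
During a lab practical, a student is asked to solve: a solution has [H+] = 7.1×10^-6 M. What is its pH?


pH = -log10([H+]) = -log10(7.1×10^-6)
= 6 - log10(7.1)
= 6 - 0.85
= 5.15

5.15


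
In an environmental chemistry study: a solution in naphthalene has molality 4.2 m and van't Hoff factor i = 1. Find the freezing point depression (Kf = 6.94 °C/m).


ΔTf = Kf × m × i
= 6.94 × 4.2 × 1
= 29.148 °C

29.148 °C


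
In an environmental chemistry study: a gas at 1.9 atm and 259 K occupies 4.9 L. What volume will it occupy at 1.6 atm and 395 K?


P1V1/T1 = P2V2/T2
V2 = P1V1T2/(T1P2)
= 1.9×4.9×395/(259×1.6)
= 8.874 L

8.874 L


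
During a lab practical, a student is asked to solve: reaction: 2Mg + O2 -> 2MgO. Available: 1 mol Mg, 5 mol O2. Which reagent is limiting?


Mole ratio available / coefficient:
  Mg: 1/2 = 0.500
  O2: 5/1 = 5.000
Smaller ratio is limiting.

Mg


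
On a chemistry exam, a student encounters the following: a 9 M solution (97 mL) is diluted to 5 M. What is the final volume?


C1V1 = C2V2
9 × 97 = 5 × V2
V2 = 873/5 = 174.6 mL

174.6 mL


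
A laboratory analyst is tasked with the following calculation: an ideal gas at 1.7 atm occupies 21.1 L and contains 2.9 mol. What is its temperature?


PV = nRT  (R = 0.08206 L·atm/(mol·K))
T = PV/(nR) = 1.7×21.1/(2.9×0.08206)
= 35.87/0.237974
= 150.73 K

150.73 K


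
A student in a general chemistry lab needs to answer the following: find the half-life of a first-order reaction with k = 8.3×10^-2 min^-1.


t½ = ln2/k = 0.693147/(8.3×10^-2 min^-1)
= 8.351 min

8.351 min


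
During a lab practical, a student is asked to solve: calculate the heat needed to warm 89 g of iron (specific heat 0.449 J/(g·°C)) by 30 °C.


q = mcΔT = 89 × 0.449 × 30
= 1198.83 J

1198.83 J


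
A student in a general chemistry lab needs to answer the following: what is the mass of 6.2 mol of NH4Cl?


M(NH4Cl) = 53.49 g/mol
mass = n × M = 6.2 × 53.49 = 331.64 g

331.64 g


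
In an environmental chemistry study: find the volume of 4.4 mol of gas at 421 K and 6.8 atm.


PV = nRT  (R = 0.08206 L·atm/(mol·K))
V = nRT/P = 4.4×0.08206×421/6.8
= 22.354 L

22.354 L


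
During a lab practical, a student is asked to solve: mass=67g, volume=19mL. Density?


ρ = mass/volume
= 67/19
= 3.526 g/mL

3.526 g/mL


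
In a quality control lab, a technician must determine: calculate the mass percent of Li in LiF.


M(LiF) = 1×6.94 + 1×19.0 = 25.94 g/mol
Mass of Li = 1 × 6.94 = 6.94 g/mol
% Li = 6.94/25.94 × 100 = 26.75%

26.75%


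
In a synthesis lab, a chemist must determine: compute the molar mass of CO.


M(CO) = 1×12.01 + 1×16.0
= 12.01 + 16.0
= 28.01 g/mol

28.01 g/mol


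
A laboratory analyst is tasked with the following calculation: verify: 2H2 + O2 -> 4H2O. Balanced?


Equation: 2H2 + O2 -> 4H2O
Check atoms: H: 4≠8, O: 2≠4
Not balanced

No, not balanced


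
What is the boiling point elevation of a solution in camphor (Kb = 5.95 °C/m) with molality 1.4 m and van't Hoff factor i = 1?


ΔTb = Kb × m × i
= 5.95 × 1.4 × 1
= 8.33 °C

8.33 °C


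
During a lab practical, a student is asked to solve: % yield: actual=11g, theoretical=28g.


% yield = actual/theoretical × 100
= 11/28 × 100
= 39.29%

39.29%


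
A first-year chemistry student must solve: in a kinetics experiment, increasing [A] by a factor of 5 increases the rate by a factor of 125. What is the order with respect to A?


rate ∝ [A]^n
5^n = 125 → n = 3
Order in A: 3

3


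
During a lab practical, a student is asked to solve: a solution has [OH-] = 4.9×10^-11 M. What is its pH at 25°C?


pOH = -log10([OH-]) = -log10(4.9×10^-11)
= 11 - log10(4.9) = 10.31
pH = 14 - pOH = 14 - 10.31 = 3.69

3.69


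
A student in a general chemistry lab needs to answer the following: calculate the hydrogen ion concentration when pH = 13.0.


[H+] = 10^(-pH) = 10^(-13.0)
= 1.0×10^-13 M

1.0×10^-13 M


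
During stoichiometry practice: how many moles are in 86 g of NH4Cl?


M(NH4Cl) = 53.49 g/mol
n = mass/M = 86/53.49 = 1.6078 mol

1.6078 mol


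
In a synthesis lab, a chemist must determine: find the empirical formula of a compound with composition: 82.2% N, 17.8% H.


Assume 100 g sample. Moles of each element:
  N: 82.2/14.01 = 5.867 mol
  H: 17.8/1.008 = 17.659 mol
Divide by smallest (5.867):
  N: 5.867/5.867 = 1.0
  H: 17.659/5.867 = 3.01
Empirical formula: NH3

NH3


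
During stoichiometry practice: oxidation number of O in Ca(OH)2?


O is usually -2
Oxidation number: -2

-2


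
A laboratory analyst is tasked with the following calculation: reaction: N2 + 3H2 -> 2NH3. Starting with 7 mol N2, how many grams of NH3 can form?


Mole ratio NH3:N2 = 2:1
n(NH3) = 7 × 2/1 = 14.000 mol
mass = 14.000 × 17.03 = 238.42 g

238.42 g


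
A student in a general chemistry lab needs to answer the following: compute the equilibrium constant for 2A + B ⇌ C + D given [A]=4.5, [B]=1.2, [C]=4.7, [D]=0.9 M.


Kc = [C][D]/([A]^2[B])
= (4.7^1 × 0.9^1)/(4.5^2 × 1.2^1)
= 4.23/24.3
= 0.1741

0.1741


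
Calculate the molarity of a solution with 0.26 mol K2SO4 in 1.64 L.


M = n/V = 0.26/1.64 = 0.159 mol/L

0.159 M


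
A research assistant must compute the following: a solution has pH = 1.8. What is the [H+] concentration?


[H+] = 10^(-pH) = 10^(-1.8)
= 1.58×10^-2 M

1.58×10^-2 M


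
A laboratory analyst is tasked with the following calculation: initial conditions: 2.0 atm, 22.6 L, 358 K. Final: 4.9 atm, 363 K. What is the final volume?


P1V1/T1 = P2V2/T2
V2 = P1V1T2/(T1P2)
= 2.0×22.6×363/(358×4.9)
= 9.353 L

9.353 L


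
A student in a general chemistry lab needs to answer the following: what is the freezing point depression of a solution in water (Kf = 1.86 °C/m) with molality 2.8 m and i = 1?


ΔTf = Kf × m × i
= 1.86 × 2.8 × 1
= 5.208 °C

5.208 °C


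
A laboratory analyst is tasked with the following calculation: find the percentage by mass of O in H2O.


M(H2O) = 2×1.008 + 1×16.0 = 18.016 g/mol
Mass of O = 1 × 16.0 = 16.00 g/mol
% O = 16.00/18.016 × 100 = 88.81%

88.81%


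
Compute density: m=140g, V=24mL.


ρ = mass/volume
= 140/24
= 5.833 g/mL

5.833 g/mL


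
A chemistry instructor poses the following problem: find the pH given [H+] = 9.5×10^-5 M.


pH = -log10([H+]) = -log10(9.5×10^-5)
= 5 - log10(9.5)
= 5 - 0.98
= 4.02

4.02


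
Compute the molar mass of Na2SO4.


M(Na2SO4) = 2×22.99 + 1×32.07 + 4×16.0
= 45.98 + 32.07 + 64.0
= 142.05 g/mol

142.05 g/mol


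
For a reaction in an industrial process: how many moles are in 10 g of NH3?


M(NH3) = 17.03 g/mol
n = mass/M = 10/17.03 = 0.5872 mol

0.5872 mol


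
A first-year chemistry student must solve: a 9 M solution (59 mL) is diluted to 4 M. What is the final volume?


C1V1 = C2V2
9 × 59 = 4 × V2
V2 = 531/4 = 132.75 mL

132.75 mL


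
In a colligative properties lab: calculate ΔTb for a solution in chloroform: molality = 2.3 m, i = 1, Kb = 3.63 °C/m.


ΔTb = Kb × m × i
= 3.63 × 2.3 × 1
= 8.349 °C

8.349 °C


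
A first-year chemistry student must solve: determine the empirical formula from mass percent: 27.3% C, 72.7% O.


Assume 100 g sample. Moles of each element:
  C: 27.3/12.01 = 2.273 mol
  O: 72.7/16.0 = 4.544 mol
Divide by smallest (2.273):
  C: 2.273/2.273 = 1.0
  O: 4.544/2.273 = 2.0
Empirical formula: CO2

CO2


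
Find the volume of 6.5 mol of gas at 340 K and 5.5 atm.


PV = nRT  (R = 0.08206 L·atm/(mol·K))
V = nRT/P = 6.5×0.08206×340/5.5
= 32.973 L

32.973 L


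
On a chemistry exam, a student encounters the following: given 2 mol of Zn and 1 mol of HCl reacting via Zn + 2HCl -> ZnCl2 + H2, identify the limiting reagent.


Mole ratio available / coefficient:
  Zn: 2/1 = 2.000
  HCl: 1/2 = 0.500
Smaller ratio is limiting.

HCl


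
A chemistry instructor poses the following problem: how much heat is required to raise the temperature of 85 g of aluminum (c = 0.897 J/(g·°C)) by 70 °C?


q = mcΔT = 85 × 0.897 × 70
= 5337.15 J

5337.15 J


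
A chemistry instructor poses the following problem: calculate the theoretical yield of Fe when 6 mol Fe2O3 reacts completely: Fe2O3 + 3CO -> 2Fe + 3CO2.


Mole ratio Fe:Fe2O3 = 2:1
n(Fe) = 6 × 2/1 = 12.000 mol
mass = 12.000 × 55.85 = 670.2 g

670.2 g


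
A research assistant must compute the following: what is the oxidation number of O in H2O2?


Peroxide: O is -1
Oxidation number: -1

-1


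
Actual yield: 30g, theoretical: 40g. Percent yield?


% yield = actual/theoretical × 100
= 30/40 × 100
= 75.0%

75.0%


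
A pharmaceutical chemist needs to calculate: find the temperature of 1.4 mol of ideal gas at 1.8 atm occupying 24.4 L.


PV = nRT  (R = 0.08206 L·atm/(mol·K))
T = PV/(nR) = 1.8×24.4/(1.4×0.08206)
= 43.92/0.114884
= 382.30 K

382.30 K


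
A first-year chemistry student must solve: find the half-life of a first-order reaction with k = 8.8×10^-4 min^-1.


t½ = ln2/k = 0.693147/(8.8×10^-4 min^-1)
= 787.7 min

787.7 min


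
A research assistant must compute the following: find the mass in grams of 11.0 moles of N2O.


M(N2O) = 44.02 g/mol
mass = n × M = 11.0 × 44.02 = 484.22 g

484.22 g


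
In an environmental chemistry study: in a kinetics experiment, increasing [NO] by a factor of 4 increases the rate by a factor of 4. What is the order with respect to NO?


rate ∝ [NO]^n
4^n = 4 → n = 1
Order in NO: 1

1


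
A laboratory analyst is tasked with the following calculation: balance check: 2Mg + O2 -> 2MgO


Equation: 2Mg + O2 -> 2MgO
Check atoms: Mg: 2=2, O: 2=2
Balanced

Yes, balanced


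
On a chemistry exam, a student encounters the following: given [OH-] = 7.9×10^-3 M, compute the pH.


pOH = -log10([OH-]) = -log10(7.9×10^-3)
= 3 - log10(7.9) = 2.1
pH = 14 - pOH = 14 - 2.1 = 11.9

11.9


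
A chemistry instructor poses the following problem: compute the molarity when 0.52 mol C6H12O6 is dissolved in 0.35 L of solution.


M = n/V = 0.52/0.35 = 1.486 mol/L

1.486 M


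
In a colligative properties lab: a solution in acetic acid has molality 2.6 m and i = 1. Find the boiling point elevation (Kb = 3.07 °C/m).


ΔTb = Kb × m × i
= 3.07 × 2.6 × 1
= 7.982 °C

7.982 °C


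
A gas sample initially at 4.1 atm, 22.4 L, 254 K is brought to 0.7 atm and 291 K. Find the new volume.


P1V1/T1 = P2V2/T2
V2 = P1V1T2/(T1P2)
= 4.1×22.4×291/(254×0.7)
= 150.312 L

150.312 L


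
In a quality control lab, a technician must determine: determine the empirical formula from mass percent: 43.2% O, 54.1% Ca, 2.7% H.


Assume 100 g sample. Moles of each element:
  O: 43.2/16.0 = 2.7 mol
  Ca: 54.1/40.08 = 1.35 mol
  H: 2.7/1.008 = 2.679 mol
Divide by smallest (1.35):
  O: 2.7/1.35 = 2.0
  Ca: 1.35/1.35 = 1.0
  H: 2.679/1.35 = 1.98
Empirical formula: CaO2H2

CaO2H2


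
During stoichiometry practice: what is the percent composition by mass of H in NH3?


M(NH3) = 1×14.01 + 3×1.008 = 17.034 g/mol
Mass of H = 3 × 1.008 = 3.024 g/mol
% H = 3.024/17.034 × 100 = 17.75%

17.75%


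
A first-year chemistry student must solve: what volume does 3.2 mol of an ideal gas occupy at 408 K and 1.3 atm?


PV = nRT  (R = 0.08206 L·atm/(mol·K))
V = nRT/P = 3.2×0.08206×408/1.3
= 82.413 L

82.413 L


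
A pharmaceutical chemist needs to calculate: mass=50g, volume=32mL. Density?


ρ = mass/volume
= 50/32
= 1.562 g/mL

1.562 g/mL


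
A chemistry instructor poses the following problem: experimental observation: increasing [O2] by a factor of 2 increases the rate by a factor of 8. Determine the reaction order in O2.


rate ∝ [O2]^n
2^n = 8 → n = 3
Order in O2: 3

3


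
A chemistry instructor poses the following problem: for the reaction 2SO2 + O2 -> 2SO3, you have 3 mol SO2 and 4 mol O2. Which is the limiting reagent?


Mole ratio available / coefficient:
  SO2: 3/2 = 1.500
  O2: 4/1 = 4.000
Smaller ratio is limiting.

SO2


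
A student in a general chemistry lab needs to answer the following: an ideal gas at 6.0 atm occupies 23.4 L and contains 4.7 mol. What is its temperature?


PV = nRT  (R = 0.08206 L·atm/(mol·K))
T = PV/(nR) = 6.0×23.4/(4.7×0.08206)
= 140.40/0.385682
= 364.03 K

364.03 K


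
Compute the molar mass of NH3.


M(NH3) = 1×14.01 + 3×1.008
= 14.01 + 3.02
= 17.03 g/mol

17.03 g/mol


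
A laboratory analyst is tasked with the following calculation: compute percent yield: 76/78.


% yield = actual/theoretical × 100
= 76/78 × 100
= 97.44%

97.44%


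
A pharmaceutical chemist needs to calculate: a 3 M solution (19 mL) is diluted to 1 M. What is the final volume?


C1V1 = C2V2
3 × 19 = 1 × V2
V2 = 57/1 = 57.0 mL

57.0 mL


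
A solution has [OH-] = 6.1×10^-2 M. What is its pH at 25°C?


pOH = -log10([OH-]) = -log10(6.1×10^-2)
= 2 - log10(6.1) = 1.21
pH = 14 - pOH = 14 - 1.21 = 12.79

12.79


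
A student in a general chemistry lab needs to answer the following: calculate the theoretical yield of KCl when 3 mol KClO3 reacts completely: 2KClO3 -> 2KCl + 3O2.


Mole ratio KCl:KClO3 = 2:2
n(KCl) = 3 × 2/2 = 3.000 mol
mass = 3.000 × 74.55 = 223.65 g

223.65 g


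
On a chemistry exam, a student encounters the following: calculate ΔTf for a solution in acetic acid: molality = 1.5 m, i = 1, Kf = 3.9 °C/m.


ΔTf = Kf × m × i
= 3.9 × 1.5 × 1
= 5.85 °C

5.85 °C


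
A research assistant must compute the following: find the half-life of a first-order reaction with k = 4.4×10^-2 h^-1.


t½ = ln2/k = 0.693147/(4.4×10^-2 h^-1)
= 15.75 h

15.75 h


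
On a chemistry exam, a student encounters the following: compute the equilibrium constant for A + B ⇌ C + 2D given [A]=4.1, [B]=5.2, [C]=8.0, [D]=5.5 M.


Kc = [C][D]^2/([A][B])
= (8.0^1 × 5.5^2)/(4.1^1 × 5.2^1)
= 242/21.32
= 11.35

11.35


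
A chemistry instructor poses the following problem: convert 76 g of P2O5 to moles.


M(P2O5) = 141.94 g/mol
n = mass/M = 76/141.94 = 0.5354 mol

0.5354 mol


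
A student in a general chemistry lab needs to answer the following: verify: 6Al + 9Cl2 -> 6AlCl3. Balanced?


Equation: 6Al + 9Cl2 -> 6AlCl3
Check atoms: Al: 6=6, Cl: 18=18
Balanced

Yes, balanced


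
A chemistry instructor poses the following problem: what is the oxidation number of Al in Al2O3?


Al is +3
Oxidation number: +3

+3


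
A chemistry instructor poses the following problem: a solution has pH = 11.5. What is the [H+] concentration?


[H+] = 10^(-pH) = 10^(-11.5)
= 3.16×10^-12 M

3.16×10^-12 M


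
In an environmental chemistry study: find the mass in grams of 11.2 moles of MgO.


M(MgO) = 40.31 g/mol
mass = n × M = 11.2 × 40.31 = 451.47 g

451.47 g


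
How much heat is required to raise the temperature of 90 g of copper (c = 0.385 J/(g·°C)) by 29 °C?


q = mcΔT = 90 × 0.385 × 29
= 1004.85 J

1004.85 J


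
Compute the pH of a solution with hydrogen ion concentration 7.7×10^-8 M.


pH = -log10([H+]) = -log10(7.7×10^-8)
= 8 - log10(7.7)
= 8 - 0.89
= 7.11

7.11


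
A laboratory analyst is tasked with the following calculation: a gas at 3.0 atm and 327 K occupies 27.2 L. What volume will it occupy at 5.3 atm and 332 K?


P1V1/T1 = P2V2/T2
V2 = P1V1T2/(T1P2)
= 3.0×27.2×332/(327×5.3)
= 15.632 L

15.632 L


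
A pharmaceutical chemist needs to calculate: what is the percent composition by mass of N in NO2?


M(NO2) = 1×14.01 + 2×16.0 = 46.01 g/mol
Mass of N = 1 × 14.01 = 14.01 g/mol
% N = 14.01/46.01 × 100 = 30.45%

30.45%


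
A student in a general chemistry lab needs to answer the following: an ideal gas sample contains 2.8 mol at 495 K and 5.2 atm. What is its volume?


PV = nRT  (R = 0.08206 L·atm/(mol·K))
V = nRT/P = 2.8×0.08206×495/5.2
= 21.872 L

21.872 L


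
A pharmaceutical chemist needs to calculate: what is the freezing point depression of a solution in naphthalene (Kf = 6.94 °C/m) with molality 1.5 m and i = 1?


ΔTf = Kf × m × i
= 6.94 × 1.5 × 1
= 10.41 °C

10.41 °C


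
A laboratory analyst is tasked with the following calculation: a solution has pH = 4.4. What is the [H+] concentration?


[H+] = 10^(-pH) = 10^(-4.4)
= 3.98×10^-5 M

3.98×10^-5 M


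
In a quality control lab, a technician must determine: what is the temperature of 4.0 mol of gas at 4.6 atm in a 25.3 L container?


PV = nRT  (R = 0.08206 L·atm/(mol·K))
T = PV/(nR) = 4.6×25.3/(4.0×0.08206)
= 116.38/0.328240
= 354.56 K

354.56 K


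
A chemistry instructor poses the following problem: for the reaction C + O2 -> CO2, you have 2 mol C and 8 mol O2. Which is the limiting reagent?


Mole ratio available / coefficient:
  C: 2/1 = 2.000
  O2: 8/1 = 8.000
Smaller ratio is limiting.

C


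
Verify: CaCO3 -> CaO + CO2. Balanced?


Equation: CaCO3 -> CaO + CO2
Check atoms: C: 1=1, Ca: 1=1, O: 3=3
Balanced

Yes, balanced


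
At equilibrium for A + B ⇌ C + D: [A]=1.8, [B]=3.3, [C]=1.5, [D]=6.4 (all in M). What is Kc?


Kc = [C][D]/([A][B])
= (1.5^1 × 6.4^1)/(1.8^1 × 3.3^1)
= 9.6/5.94
= 1.616

1.616


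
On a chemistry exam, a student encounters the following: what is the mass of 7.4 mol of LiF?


M(LiF) = 25.94 g/mol
mass = n × M = 7.4 × 25.94 = 191.96 g

191.96 g


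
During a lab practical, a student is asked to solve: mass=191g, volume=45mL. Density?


ρ = mass/volume
= 191/45
= 4.244 g/mL

4.244 g/mL


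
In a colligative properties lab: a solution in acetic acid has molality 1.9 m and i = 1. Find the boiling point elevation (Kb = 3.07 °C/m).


ΔTb = Kb × m × i
= 3.07 × 1.9 × 1
= 5.833 °C

5.833 °C


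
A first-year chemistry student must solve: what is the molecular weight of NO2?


M(NO2) = 1×14.01 + 2×16.0
= 14.01 + 32.0
= 46.01 g/mol

46.01 g/mol


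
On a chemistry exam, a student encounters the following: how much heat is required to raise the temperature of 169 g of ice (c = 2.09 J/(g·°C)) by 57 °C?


q = mcΔT = 169 × 2.09 × 57
= 20132.97 J

20132.97 J


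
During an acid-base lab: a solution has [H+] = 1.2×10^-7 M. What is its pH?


pH = -log10([H+]) = -log10(1.2×10^-7)
= 7 - log10(1.2)
= 7 - 0.08
= 6.92

6.92


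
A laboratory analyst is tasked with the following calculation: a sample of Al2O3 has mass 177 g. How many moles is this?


M(Al2O3) = 101.96 g/mol
n = mass/M = 177/101.96 = 1.736 mol

1.736 mol


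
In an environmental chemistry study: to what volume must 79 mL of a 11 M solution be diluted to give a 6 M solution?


C1V1 = C2V2
11 × 79 = 6 × V2
V2 = 869/6 = 144.83 mL

144.83 mL


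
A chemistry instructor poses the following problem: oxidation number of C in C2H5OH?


2x + 6(+1) + (-2) = 0, so x = -2
Oxidation number: -2

-2


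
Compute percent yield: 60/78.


% yield = actual/theoretical × 100
= 60/78 × 100
= 76.92%

76.92%


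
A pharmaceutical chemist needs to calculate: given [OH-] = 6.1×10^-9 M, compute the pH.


pOH = -log10([OH-]) = -log10(6.1×10^-9)
= 9 - log10(6.1) = 8.21
pH = 14 - pOH = 14 - 8.21 = 5.79

5.79


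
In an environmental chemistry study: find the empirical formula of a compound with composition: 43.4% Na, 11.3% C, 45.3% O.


Assume 100 g sample. Moles of each element:
  Na: 43.4/22.99 = 1.888 mol
  C: 11.3/12.01 = 0.941 mol
  O: 45.3/16.0 = 2.831 mol
Divide by smallest (0.941):
  Na: 1.888/0.941 = 2.01
  C: 0.941/0.941 = 1.0
  O: 2.831/0.941 = 3.01
Empirical formula: Na2CO3

Na2CO3


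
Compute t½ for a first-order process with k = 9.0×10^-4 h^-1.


t½ = ln2/k = 0.693147/(9.0×10^-4 h^-1)
= 770.2 h

770.2 h


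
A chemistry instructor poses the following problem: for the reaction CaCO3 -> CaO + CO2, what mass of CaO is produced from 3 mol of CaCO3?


Mole ratio CaO:CaCO3 = 1:1
n(CaO) = 3 × 1/1 = 3.000 mol
mass = 3.000 × 56.08 = 168.24 g

168.24 g


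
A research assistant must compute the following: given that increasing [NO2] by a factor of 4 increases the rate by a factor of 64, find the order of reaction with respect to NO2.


rate ∝ [NO2]^n
4^n = 64 → n = 3
Order in NO2: 3

3


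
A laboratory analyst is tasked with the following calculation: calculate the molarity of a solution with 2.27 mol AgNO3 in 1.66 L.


M = n/V = 2.27/1.66 = 1.367 mol/L

1.367 M


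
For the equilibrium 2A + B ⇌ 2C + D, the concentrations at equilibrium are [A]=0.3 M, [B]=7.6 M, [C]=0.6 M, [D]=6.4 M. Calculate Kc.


Kc = [C]^2[D]/([A]^2[B])
= (0.6^2 × 6.4^1)/(0.3^2 × 7.6^1)
= 2.304/0.684
= 3.368

3.368
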